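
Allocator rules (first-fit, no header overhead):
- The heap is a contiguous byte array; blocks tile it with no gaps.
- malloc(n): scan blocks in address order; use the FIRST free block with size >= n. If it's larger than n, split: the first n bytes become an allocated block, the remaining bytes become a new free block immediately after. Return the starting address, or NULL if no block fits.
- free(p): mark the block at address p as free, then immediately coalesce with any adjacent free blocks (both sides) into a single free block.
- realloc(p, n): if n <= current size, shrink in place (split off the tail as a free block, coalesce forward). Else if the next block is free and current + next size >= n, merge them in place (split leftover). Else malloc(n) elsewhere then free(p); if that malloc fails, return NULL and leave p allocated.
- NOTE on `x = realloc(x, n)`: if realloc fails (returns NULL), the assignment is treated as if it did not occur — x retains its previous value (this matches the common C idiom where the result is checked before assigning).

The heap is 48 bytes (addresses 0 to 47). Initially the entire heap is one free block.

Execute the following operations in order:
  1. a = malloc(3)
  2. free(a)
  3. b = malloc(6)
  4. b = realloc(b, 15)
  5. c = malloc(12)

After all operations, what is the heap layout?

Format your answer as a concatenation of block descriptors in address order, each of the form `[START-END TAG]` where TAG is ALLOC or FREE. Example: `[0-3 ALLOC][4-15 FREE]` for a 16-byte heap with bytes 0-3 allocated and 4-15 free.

Answer: [0-14 ALLOC][15-26 ALLOC][27-47 FREE]

Derivation:
Op 1: a = malloc(3) -> a = 0; heap: [0-2 ALLOC][3-47 FREE]
Op 2: free(a) -> (freed a); heap: [0-47 FREE]
Op 3: b = malloc(6) -> b = 0; heap: [0-5 ALLOC][6-47 FREE]
Op 4: b = realloc(b, 15) -> b = 0; heap: [0-14 ALLOC][15-47 FREE]
Op 5: c = malloc(12) -> c = 15; heap: [0-14 ALLOC][15-26 ALLOC][27-47 FREE]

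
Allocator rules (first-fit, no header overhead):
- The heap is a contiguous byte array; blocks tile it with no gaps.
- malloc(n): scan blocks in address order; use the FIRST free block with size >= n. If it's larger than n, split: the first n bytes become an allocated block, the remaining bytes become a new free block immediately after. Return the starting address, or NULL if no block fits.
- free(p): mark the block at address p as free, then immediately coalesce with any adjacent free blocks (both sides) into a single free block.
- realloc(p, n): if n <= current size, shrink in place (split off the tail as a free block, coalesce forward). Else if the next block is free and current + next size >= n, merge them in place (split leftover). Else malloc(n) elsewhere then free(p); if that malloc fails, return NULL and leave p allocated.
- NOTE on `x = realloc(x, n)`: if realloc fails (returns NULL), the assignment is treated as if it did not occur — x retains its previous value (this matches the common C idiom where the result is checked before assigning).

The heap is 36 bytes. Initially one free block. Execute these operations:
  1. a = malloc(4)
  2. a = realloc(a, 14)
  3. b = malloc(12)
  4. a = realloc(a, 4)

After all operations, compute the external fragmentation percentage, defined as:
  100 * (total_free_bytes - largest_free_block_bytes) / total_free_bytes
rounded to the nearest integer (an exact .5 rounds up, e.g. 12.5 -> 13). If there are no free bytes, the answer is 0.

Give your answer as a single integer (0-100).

Op 1: a = malloc(4) -> a = 0; heap: [0-3 ALLOC][4-35 FREE]
Op 2: a = realloc(a, 14) -> a = 0; heap: [0-13 ALLOC][14-35 FREE]
Op 3: b = malloc(12) -> b = 14; heap: [0-13 ALLOC][14-25 ALLOC][26-35 FREE]
Op 4: a = realloc(a, 4) -> a = 0; heap: [0-3 ALLOC][4-13 FREE][14-25 ALLOC][26-35 FREE]
Free blocks: [10 10] total_free=20 largest=10 -> 100*(20-10)/20 = 1000/20 = 50

Answer: 50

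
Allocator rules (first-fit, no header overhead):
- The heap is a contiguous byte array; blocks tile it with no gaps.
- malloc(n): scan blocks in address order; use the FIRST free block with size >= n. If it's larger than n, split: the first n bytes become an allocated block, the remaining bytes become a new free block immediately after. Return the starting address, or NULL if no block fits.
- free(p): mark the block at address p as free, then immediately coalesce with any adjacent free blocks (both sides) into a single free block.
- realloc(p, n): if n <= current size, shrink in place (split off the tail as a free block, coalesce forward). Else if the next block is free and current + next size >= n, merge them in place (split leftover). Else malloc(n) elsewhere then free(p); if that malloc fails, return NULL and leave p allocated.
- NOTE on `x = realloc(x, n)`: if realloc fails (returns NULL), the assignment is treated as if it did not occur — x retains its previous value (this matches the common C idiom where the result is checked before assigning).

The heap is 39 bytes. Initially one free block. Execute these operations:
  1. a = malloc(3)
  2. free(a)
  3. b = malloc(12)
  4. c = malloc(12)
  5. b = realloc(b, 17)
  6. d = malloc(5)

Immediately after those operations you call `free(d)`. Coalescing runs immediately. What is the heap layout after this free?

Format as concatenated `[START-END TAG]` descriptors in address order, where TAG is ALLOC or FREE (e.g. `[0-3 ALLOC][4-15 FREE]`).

Op 1: a = malloc(3) -> a = 0; heap: [0-2 ALLOC][3-38 FREE]
Op 2: free(a) -> (freed a); heap: [0-38 FREE]
Op 3: b = malloc(12) -> b = 0; heap: [0-11 ALLOC][12-38 FREE]
Op 4: c = malloc(12) -> c = 12; heap: [0-11 ALLOC][12-23 ALLOC][24-38 FREE]
Op 5: b = realloc(b, 17) -> NULL (b unchanged); heap: [0-11 ALLOC][12-23 ALLOC][24-38 FREE]
Op 6: d = malloc(5) -> d = 24; heap: [0-11 ALLOC][12-23 ALLOC][24-28 ALLOC][29-38 FREE]
free(d): d = 24 -> block [24-28 ALLOC]; mark free, coalesce with adjacent free neighbors -> [0-11 ALLOC][12-23 ALLOC][24-38 FREE]

Answer: [0-11 ALLOC][12-23 ALLOC][24-38 FREE]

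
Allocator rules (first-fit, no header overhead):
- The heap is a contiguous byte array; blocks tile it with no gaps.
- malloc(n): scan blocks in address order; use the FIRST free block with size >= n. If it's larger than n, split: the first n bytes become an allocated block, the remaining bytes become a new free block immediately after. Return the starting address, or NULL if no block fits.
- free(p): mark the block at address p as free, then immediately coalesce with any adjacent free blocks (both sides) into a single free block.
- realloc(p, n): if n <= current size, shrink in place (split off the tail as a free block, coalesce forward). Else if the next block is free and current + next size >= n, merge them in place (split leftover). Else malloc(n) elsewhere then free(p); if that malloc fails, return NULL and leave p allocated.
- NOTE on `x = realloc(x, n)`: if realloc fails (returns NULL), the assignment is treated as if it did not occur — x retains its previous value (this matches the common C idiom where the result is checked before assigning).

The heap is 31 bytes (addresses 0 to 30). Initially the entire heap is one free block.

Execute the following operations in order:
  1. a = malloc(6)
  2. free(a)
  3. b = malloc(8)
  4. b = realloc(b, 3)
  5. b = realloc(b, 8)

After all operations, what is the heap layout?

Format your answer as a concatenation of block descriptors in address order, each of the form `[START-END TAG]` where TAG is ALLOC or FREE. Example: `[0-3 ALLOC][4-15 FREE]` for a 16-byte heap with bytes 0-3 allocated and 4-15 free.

Answer: [0-7 ALLOC][8-30 FREE]

Derivation:
Op 1: a = malloc(6) -> a = 0; heap: [0-5 ALLOC][6-30 FREE]
Op 2: free(a) -> (freed a); heap: [0-30 FREE]
Op 3: b = malloc(8) -> b = 0; heap: [0-7 ALLOC][8-30 FREE]
Op 4: b = realloc(b, 3) -> b = 0; heap: [0-2 ALLOC][3-30 FREE]
Op 5: b = realloc(b, 8) -> b = 0; heap: [0-7 ALLOC][8-30 FREE]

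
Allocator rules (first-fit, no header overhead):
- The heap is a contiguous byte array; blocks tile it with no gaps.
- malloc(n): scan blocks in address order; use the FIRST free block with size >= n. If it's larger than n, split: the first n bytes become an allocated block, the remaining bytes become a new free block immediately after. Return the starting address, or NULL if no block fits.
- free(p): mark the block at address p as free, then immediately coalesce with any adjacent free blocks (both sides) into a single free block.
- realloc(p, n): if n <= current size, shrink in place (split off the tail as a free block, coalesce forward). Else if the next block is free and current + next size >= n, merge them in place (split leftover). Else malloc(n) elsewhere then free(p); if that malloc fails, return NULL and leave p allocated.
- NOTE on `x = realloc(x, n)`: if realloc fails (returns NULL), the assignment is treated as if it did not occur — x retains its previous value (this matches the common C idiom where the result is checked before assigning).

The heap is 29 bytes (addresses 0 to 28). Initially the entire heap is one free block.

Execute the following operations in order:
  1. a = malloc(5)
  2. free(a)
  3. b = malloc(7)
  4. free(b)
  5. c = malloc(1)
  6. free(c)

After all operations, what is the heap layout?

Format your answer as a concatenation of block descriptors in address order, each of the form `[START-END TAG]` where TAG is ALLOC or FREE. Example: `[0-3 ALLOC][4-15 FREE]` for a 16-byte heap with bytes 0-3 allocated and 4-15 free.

Op 1: a = malloc(5) -> a = 0; heap: [0-4 ALLOC][5-28 FREE]
Op 2: free(a) -> (freed a); heap: [0-28 FREE]
Op 3: b = malloc(7) -> b = 0; heap: [0-6 ALLOC][7-28 FREE]
Op 4: free(b) -> (freed b); heap: [0-28 FREE]
Op 5: c = malloc(1) -> c = 0; heap: [0-0 ALLOC][1-28 FREE]
Op 6: free(c) -> (freed c); heap: [0-28 FREE]

Answer: [0-28 FREE]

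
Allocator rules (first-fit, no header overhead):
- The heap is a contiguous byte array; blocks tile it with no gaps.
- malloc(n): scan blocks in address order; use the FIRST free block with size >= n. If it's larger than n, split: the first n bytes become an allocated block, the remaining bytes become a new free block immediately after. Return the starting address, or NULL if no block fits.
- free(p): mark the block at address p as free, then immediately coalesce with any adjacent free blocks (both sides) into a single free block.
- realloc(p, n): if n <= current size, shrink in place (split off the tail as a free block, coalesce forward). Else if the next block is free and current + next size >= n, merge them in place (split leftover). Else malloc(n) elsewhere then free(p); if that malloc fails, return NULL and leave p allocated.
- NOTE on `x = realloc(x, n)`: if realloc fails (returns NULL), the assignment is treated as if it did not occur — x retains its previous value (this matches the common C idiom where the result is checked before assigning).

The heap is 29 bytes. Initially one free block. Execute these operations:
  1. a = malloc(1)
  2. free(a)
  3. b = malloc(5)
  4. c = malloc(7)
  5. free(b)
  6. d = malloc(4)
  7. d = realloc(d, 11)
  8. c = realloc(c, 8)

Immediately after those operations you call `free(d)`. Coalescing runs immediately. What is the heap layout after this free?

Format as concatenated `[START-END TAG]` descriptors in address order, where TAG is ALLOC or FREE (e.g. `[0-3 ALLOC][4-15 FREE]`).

Answer: [0-4 FREE][5-11 ALLOC][12-28 FREE]

Derivation:
Op 1: a = malloc(1) -> a = 0; heap: [0-0 ALLOC][1-28 FREE]
Op 2: free(a) -> (freed a); heap: [0-28 FREE]
Op 3: b = malloc(5) -> b = 0; heap: [0-4 ALLOC][5-28 FREE]
Op 4: c = malloc(7) -> c = 5; heap: [0-4 ALLOC][5-11 ALLOC][12-28 FREE]
Op 5: free(b) -> (freed b); heap: [0-4 FREE][5-11 ALLOC][12-28 FREE]
Op 6: d = malloc(4) -> d = 0; heap: [0-3 ALLOC][4-4 FREE][5-11 ALLOC][12-28 FREE]
Op 7: d = realloc(d, 11) -> d = 12; heap: [0-4 FREE][5-11 ALLOC][12-22 ALLOC][23-28 FREE]
Op 8: c = realloc(c, 8) -> NULL (c unchanged); heap: [0-4 FREE][5-11 ALLOC][12-22 ALLOC][23-28 FREE]
free(d): d = 12 -> block [12-22 ALLOC]; mark free, coalesce with adjacent free neighbors -> [0-4 FREE][5-11 ALLOC][12-28 FREE]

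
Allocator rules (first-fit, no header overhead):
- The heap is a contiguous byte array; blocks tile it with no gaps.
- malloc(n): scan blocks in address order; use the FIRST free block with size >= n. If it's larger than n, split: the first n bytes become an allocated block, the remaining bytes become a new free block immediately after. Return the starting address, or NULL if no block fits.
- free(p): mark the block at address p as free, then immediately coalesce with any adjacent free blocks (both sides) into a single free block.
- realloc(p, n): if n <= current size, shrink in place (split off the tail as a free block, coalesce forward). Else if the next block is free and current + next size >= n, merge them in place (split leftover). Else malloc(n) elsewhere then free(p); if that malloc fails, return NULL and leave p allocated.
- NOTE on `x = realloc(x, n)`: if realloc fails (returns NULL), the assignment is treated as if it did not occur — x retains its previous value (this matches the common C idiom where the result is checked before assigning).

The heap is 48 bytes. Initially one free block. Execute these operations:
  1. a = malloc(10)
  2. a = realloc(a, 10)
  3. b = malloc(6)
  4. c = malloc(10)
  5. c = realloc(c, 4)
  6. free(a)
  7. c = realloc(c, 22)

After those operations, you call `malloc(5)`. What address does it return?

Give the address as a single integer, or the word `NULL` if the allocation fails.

Op 1: a = malloc(10) -> a = 0; heap: [0-9 ALLOC][10-47 FREE]
Op 2: a = realloc(a, 10) -> a = 0; heap: [0-9 ALLOC][10-47 FREE]
Op 3: b = malloc(6) -> b = 10; heap: [0-9 ALLOC][10-15 ALLOC][16-47 FREE]
Op 4: c = malloc(10) -> c = 16; heap: [0-9 ALLOC][10-15 ALLOC][16-25 ALLOC][26-47 FREE]
Op 5: c = realloc(c, 4) -> c = 16; heap: [0-9 ALLOC][10-15 ALLOC][16-19 ALLOC][20-47 FREE]
Op 6: free(a) -> (freed a); heap: [0-9 FREE][10-15 ALLOC][16-19 ALLOC][20-47 FREE]
Op 7: c = realloc(c, 22) -> c = 16; heap: [0-9 FREE][10-15 ALLOC][16-37 ALLOC][38-47 FREE]
malloc(5): first-fit scan over [0-9 FREE][10-15 ALLOC][16-37 ALLOC][38-47 FREE] -> 0

Answer: 0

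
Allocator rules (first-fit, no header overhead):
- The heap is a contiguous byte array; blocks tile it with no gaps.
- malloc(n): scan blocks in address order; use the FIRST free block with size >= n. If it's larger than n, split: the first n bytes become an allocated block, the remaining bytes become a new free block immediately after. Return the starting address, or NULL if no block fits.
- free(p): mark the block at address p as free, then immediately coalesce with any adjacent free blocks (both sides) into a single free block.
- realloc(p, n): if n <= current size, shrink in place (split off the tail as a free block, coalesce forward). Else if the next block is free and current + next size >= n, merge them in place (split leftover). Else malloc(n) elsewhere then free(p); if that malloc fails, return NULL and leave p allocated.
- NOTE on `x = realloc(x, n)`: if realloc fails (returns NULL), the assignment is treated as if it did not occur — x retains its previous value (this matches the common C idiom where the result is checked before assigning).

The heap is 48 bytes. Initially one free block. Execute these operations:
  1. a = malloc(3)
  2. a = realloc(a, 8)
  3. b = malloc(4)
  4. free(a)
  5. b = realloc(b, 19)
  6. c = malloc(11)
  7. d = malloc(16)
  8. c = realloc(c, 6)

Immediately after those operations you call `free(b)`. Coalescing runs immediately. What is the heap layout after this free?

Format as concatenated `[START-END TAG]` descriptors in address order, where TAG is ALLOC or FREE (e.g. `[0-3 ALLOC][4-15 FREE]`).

Op 1: a = malloc(3) -> a = 0; heap: [0-2 ALLOC][3-47 FREE]
Op 2: a = realloc(a, 8) -> a = 0; heap: [0-7 ALLOC][8-47 FREE]
Op 3: b = malloc(4) -> b = 8; heap: [0-7 ALLOC][8-11 ALLOC][12-47 FREE]
Op 4: free(a) -> (freed a); heap: [0-7 FREE][8-11 ALLOC][12-47 FREE]
Op 5: b = realloc(b, 19) -> b = 8; heap: [0-7 FREE][8-26 ALLOC][27-47 FREE]
Op 6: c = malloc(11) -> c = 27; heap: [0-7 FREE][8-26 ALLOC][27-37 ALLOC][38-47 FREE]
Op 7: d = malloc(16) -> d = NULL; heap: [0-7 FREE][8-26 ALLOC][27-37 ALLOC][38-47 FREE]
Op 8: c = realloc(c, 6) -> c = 27; heap: [0-7 FREE][8-26 ALLOC][27-32 ALLOC][33-47 FREE]
free(b): b = 8 -> block [8-26 ALLOC]; mark free, coalesce with adjacent free neighbors -> [0-26 FREE][27-32 ALLOC][33-47 FREE]

Answer: [0-26 FREE][27-32 ALLOC][33-47 FREE]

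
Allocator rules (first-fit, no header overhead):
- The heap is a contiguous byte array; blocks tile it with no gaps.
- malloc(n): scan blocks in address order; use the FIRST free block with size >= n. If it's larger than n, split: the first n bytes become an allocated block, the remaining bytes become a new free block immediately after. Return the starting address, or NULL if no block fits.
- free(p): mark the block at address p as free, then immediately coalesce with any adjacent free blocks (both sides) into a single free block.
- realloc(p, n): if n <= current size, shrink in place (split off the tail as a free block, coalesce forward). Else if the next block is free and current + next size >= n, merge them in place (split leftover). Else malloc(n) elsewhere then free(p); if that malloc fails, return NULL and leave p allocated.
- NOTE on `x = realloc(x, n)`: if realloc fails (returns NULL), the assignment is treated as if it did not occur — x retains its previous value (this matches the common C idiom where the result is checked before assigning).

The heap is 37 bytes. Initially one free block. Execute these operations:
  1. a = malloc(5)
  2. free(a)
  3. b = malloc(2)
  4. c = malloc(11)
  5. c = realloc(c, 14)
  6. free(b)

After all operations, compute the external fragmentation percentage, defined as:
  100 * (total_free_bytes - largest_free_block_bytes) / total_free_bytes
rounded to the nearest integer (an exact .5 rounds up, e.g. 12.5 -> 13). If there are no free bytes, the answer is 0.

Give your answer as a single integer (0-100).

Answer: 9

Derivation:
Op 1: a = malloc(5) -> a = 0; heap: [0-4 ALLOC][5-36 FREE]
Op 2: free(a) -> (freed a); heap: [0-36 FREE]
Op 3: b = malloc(2) -> b = 0; heap: [0-1 ALLOC][2-36 FREE]
Op 4: c = malloc(11) -> c = 2; heap: [0-1 ALLOC][2-12 ALLOC][13-36 FREE]
Op 5: c = realloc(c, 14) -> c = 2; heap: [0-1 ALLOC][2-15 ALLOC][16-36 FREE]
Op 6: free(b) -> (freed b); heap: [0-1 FREE][2-15 ALLOC][16-36 FREE]
Free blocks: [2 21] total_free=23 largest=21 -> 100*(23-21)/23 = 200/23 ≈ 8.696 -> rounds to 9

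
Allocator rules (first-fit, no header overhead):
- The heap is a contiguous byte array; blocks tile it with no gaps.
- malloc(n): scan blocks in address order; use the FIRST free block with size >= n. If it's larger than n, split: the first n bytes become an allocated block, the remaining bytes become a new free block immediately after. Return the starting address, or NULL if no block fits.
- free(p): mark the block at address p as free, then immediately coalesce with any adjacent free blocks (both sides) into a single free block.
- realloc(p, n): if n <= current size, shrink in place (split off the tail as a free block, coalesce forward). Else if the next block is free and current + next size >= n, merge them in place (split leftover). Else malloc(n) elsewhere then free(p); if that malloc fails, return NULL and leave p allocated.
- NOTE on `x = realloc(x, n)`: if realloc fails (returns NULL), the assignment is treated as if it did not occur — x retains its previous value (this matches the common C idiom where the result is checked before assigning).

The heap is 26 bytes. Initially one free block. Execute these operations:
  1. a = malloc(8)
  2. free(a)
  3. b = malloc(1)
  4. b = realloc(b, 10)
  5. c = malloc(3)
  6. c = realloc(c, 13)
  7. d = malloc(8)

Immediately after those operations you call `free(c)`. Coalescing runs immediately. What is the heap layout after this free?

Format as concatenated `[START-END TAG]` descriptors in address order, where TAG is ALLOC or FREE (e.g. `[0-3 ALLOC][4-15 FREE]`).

Op 1: a = malloc(8) -> a = 0; heap: [0-7 ALLOC][8-25 FREE]
Op 2: free(a) -> (freed a); heap: [0-25 FREE]
Op 3: b = malloc(1) -> b = 0; heap: [0-0 ALLOC][1-25 FREE]
Op 4: b = realloc(b, 10) -> b = 0; heap: [0-9 ALLOC][10-25 FREE]
Op 5: c = malloc(3) -> c = 10; heap: [0-9 ALLOC][10-12 ALLOC][13-25 FREE]
Op 6: c = realloc(c, 13) -> c = 10; heap: [0-9 ALLOC][10-22 ALLOC][23-25 FREE]
Op 7: d = malloc(8) -> d = NULL; heap: [0-9 ALLOC][10-22 ALLOC][23-25 FREE]
free(c): c = 10 -> block [10-22 ALLOC]; mark free, coalesce with adjacent free neighbors -> [0-9 ALLOC][10-25 FREE]

Answer: [0-9 ALLOC][10-25 FREE]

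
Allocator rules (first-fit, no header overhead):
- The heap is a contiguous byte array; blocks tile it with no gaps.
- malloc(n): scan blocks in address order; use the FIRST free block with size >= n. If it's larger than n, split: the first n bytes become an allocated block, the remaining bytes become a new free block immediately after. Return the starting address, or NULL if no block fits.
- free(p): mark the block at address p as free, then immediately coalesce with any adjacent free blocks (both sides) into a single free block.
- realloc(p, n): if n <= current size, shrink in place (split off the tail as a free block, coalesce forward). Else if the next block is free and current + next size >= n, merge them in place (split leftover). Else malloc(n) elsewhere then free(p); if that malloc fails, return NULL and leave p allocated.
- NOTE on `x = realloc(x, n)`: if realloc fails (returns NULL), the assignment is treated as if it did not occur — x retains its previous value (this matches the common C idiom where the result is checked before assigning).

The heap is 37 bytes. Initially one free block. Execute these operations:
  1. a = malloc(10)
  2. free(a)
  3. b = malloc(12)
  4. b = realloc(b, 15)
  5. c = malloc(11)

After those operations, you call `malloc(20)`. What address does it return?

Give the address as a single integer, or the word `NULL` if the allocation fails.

Answer: NULL

Derivation:
Op 1: a = malloc(10) -> a = 0; heap: [0-9 ALLOC][10-36 FREE]
Op 2: free(a) -> (freed a); heap: [0-36 FREE]
Op 3: b = malloc(12) -> b = 0; heap: [0-11 ALLOC][12-36 FREE]
Op 4: b = realloc(b, 15) -> b = 0; heap: [0-14 ALLOC][15-36 FREE]
Op 5: c = malloc(11) -> c = 15; heap: [0-14 ALLOC][15-25 ALLOC][26-36 FREE]
malloc(20): first-fit scan over [0-14 ALLOC][15-25 ALLOC][26-36 FREE] -> NULL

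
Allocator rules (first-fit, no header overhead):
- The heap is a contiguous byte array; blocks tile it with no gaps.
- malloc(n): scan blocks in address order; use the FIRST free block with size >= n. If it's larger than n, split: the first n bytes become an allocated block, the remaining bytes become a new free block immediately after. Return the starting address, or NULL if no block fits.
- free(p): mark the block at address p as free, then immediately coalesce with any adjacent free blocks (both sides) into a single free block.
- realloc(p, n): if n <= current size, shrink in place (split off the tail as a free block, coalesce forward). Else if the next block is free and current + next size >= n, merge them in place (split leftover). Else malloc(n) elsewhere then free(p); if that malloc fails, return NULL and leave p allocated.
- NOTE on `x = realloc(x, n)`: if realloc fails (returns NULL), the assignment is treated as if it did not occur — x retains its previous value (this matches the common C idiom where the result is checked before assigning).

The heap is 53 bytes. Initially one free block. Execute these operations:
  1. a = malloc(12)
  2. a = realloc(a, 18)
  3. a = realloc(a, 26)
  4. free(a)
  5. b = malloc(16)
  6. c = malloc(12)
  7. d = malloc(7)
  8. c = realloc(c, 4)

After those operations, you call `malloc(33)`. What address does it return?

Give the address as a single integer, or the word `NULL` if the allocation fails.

Answer: NULL

Derivation:
Op 1: a = malloc(12) -> a = 0; heap: [0-11 ALLOC][12-52 FREE]
Op 2: a = realloc(a, 18) -> a = 0; heap: [0-17 ALLOC][18-52 FREE]
Op 3: a = realloc(a, 26) -> a = 0; heap: [0-25 ALLOC][26-52 FREE]
Op 4: free(a) -> (freed a); heap: [0-52 FREE]
Op 5: b = malloc(16) -> b = 0; heap: [0-15 ALLOC][16-52 FREE]
Op 6: c = malloc(12) -> c = 16; heap: [0-15 ALLOC][16-27 ALLOC][28-52 FREE]
Op 7: d = malloc(7) -> d = 28; heap: [0-15 ALLOC][16-27 ALLOC][28-34 ALLOC][35-52 FREE]
Op 8: c = realloc(c, 4) -> c = 16; heap: [0-15 ALLOC][16-19 ALLOC][20-27 FREE][28-34 ALLOC][35-52 FREE]
malloc(33): first-fit scan over [0-15 ALLOC][16-19 ALLOC][20-27 FREE][28-34 ALLOC][35-52 FREE] -> NULL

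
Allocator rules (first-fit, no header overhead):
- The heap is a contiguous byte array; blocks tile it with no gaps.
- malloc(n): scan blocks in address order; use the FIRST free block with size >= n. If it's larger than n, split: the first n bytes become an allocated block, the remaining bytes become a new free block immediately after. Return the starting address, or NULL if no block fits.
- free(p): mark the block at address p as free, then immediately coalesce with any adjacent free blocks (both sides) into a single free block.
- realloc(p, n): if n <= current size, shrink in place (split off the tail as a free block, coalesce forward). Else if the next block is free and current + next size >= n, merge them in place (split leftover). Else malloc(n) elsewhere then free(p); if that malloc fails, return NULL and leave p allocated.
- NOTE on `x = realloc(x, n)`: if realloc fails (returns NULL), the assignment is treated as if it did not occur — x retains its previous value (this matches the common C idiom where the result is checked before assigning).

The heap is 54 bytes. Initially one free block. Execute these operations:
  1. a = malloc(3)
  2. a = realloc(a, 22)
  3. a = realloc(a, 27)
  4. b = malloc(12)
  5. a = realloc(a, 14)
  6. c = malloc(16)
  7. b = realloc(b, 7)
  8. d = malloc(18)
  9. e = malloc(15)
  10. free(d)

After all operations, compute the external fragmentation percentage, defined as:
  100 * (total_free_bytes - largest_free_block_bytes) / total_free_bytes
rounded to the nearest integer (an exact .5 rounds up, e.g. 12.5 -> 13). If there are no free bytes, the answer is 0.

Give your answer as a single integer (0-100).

Answer: 39

Derivation:
Op 1: a = malloc(3) -> a = 0; heap: [0-2 ALLOC][3-53 FREE]
Op 2: a = realloc(a, 22) -> a = 0; heap: [0-21 ALLOC][22-53 FREE]
Op 3: a = realloc(a, 27) -> a = 0; heap: [0-26 ALLOC][27-53 FREE]
Op 4: b = malloc(12) -> b = 27; heap: [0-26 ALLOC][27-38 ALLOC][39-53 FREE]
Op 5: a = realloc(a, 14) -> a = 0; heap: [0-13 ALLOC][14-26 FREE][27-38 ALLOC][39-53 FREE]
Op 6: c = malloc(16) -> c = NULL; heap: [0-13 ALLOC][14-26 FREE][27-38 ALLOC][39-53 FREE]
Op 7: b = realloc(b, 7) -> b = 27; heap: [0-13 ALLOC][14-26 FREE][27-33 ALLOC][34-53 FREE]
Op 8: d = malloc(18) -> d = 34; heap: [0-13 ALLOC][14-26 FREE][27-33 ALLOC][34-51 ALLOC][52-53 FREE]
Op 9: e = malloc(15) -> e = NULL; heap: [0-13 ALLOC][14-26 FREE][27-33 ALLOC][34-51 ALLOC][52-53 FREE]
Op 10: free(d) -> (freed d); heap: [0-13 ALLOC][14-26 FREE][27-33 ALLOC][34-53 FREE]
Free blocks: [13 20] total_free=33 largest=20 -> 100*(33-20)/33 = 1300/33 ≈ 39.394 -> rounds to 39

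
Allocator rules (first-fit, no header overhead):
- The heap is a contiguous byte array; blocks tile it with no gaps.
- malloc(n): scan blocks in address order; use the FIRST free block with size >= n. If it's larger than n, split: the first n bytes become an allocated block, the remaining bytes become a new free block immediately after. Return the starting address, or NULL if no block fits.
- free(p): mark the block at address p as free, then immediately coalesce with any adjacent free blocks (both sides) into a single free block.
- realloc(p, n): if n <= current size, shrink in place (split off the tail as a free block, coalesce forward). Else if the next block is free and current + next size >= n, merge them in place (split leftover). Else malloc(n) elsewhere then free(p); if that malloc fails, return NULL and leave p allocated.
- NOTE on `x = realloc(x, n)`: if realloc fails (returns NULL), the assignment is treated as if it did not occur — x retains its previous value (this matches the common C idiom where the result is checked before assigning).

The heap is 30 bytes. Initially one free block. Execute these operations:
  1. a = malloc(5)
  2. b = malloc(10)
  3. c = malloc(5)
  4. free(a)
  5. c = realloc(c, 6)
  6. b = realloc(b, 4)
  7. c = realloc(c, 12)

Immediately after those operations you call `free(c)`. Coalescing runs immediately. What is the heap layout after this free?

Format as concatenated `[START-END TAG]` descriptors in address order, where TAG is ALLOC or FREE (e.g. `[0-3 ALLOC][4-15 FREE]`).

Op 1: a = malloc(5) -> a = 0; heap: [0-4 ALLOC][5-29 FREE]
Op 2: b = malloc(10) -> b = 5; heap: [0-4 ALLOC][5-14 ALLOC][15-29 FREE]
Op 3: c = malloc(5) -> c = 15; heap: [0-4 ALLOC][5-14 ALLOC][15-19 ALLOC][20-29 FREE]
Op 4: free(a) -> (freed a); heap: [0-4 FREE][5-14 ALLOC][15-19 ALLOC][20-29 FREE]
Op 5: c = realloc(c, 6) -> c = 15; heap: [0-4 FREE][5-14 ALLOC][15-20 ALLOC][21-29 FREE]
Op 6: b = realloc(b, 4) -> b = 5; heap: [0-4 FREE][5-8 ALLOC][9-14 FREE][15-20 ALLOC][21-29 FREE]
Op 7: c = realloc(c, 12) -> c = 15; heap: [0-4 FREE][5-8 ALLOC][9-14 FREE][15-26 ALLOC][27-29 FREE]
free(c): c = 15 -> block [15-26 ALLOC]; mark free, coalesce with adjacent free neighbors -> [0-4 FREE][5-8 ALLOC][9-29 FREE]

Answer: [0-4 FREE][5-8 ALLOC][9-29 FREE]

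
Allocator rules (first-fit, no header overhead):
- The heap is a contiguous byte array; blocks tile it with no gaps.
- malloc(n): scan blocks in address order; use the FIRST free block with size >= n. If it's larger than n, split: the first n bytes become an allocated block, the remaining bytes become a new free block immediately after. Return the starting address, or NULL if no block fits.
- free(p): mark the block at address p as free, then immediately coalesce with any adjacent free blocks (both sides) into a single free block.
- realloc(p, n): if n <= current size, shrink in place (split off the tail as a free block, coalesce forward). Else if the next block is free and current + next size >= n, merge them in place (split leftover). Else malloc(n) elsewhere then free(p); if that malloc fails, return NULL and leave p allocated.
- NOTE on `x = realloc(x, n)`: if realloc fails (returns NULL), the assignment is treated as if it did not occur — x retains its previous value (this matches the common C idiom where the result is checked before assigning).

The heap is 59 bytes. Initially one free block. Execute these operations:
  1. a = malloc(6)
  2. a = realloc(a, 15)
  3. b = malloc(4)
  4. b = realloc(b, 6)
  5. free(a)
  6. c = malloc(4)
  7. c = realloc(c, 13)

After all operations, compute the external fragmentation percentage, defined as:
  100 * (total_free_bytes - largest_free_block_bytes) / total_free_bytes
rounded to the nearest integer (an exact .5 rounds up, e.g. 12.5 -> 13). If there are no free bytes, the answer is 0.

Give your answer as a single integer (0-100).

Op 1: a = malloc(6) -> a = 0; heap: [0-5 ALLOC][6-58 FREE]
Op 2: a = realloc(a, 15) -> a = 0; heap: [0-14 ALLOC][15-58 FREE]
Op 3: b = malloc(4) -> b = 15; heap: [0-14 ALLOC][15-18 ALLOC][19-58 FREE]
Op 4: b = realloc(b, 6) -> b = 15; heap: [0-14 ALLOC][15-20 ALLOC][21-58 FREE]
Op 5: free(a) -> (freed a); heap: [0-14 FREE][15-20 ALLOC][21-58 FREE]
Op 6: c = malloc(4) -> c = 0; heap: [0-3 ALLOC][4-14 FREE][15-20 ALLOC][21-58 FREE]
Op 7: c = realloc(c, 13) -> c = 0; heap: [0-12 ALLOC][13-14 FREE][15-20 ALLOC][21-58 FREE]
Free blocks: [2 38] total_free=40 largest=38 -> 100*(40-38)/40 = 200/40 = 5

Answer: 5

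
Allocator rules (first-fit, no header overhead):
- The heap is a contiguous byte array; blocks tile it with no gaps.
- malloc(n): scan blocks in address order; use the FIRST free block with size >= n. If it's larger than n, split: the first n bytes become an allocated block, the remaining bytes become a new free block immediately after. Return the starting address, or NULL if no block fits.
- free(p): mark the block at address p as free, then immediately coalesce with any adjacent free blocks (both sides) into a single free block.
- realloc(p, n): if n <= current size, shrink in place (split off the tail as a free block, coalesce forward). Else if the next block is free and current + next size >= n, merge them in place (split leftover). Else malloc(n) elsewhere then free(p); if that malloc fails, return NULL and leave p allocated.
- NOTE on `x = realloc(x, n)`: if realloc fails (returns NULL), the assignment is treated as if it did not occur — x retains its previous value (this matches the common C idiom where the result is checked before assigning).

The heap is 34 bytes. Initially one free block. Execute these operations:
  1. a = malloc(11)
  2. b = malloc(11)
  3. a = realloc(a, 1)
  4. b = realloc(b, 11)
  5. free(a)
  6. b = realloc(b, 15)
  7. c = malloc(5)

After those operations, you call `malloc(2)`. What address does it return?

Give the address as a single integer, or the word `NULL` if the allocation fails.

Answer: 5

Derivation:
Op 1: a = malloc(11) -> a = 0; heap: [0-10 ALLOC][11-33 FREE]
Op 2: b = malloc(11) -> b = 11; heap: [0-10 ALLOC][11-21 ALLOC][22-33 FREE]
Op 3: a = realloc(a, 1) -> a = 0; heap: [0-0 ALLOC][1-10 FREE][11-21 ALLOC][22-33 FREE]
Op 4: b = realloc(b, 11) -> b = 11; heap: [0-0 ALLOC][1-10 FREE][11-21 ALLOC][22-33 FREE]
Op 5: free(a) -> (freed a); heap: [0-10 FREE][11-21 ALLOC][22-33 FREE]
Op 6: b = realloc(b, 15) -> b = 11; heap: [0-10 FREE][11-25 ALLOC][26-33 FREE]
Op 7: c = malloc(5) -> c = 0; heap: [0-4 ALLOC][5-10 FREE][11-25 ALLOC][26-33 FREE]
malloc(2): first-fit scan over [0-4 ALLOC][5-10 FREE][11-25 ALLOC][26-33 FREE] -> 5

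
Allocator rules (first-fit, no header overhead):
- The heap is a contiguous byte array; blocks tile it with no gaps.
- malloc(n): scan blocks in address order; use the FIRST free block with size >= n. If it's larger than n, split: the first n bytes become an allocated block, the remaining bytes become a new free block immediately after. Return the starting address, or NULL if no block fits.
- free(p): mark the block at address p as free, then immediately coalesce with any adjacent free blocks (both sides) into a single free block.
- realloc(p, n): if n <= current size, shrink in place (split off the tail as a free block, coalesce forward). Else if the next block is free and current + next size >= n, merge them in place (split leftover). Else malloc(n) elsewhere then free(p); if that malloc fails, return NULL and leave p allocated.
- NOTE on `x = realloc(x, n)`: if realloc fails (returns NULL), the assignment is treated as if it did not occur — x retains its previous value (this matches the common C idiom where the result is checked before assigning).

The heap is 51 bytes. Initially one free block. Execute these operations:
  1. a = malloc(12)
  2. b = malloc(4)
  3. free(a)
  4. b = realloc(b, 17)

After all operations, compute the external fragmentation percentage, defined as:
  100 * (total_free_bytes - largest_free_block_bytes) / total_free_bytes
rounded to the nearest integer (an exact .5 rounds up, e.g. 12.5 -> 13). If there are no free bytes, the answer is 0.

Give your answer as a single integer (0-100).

Op 1: a = malloc(12) -> a = 0; heap: [0-11 ALLOC][12-50 FREE]
Op 2: b = malloc(4) -> b = 12; heap: [0-11 ALLOC][12-15 ALLOC][16-50 FREE]
Op 3: free(a) -> (freed a); heap: [0-11 FREE][12-15 ALLOC][16-50 FREE]
Op 4: b = realloc(b, 17) -> b = 12; heap: [0-11 FREE][12-28 ALLOC][29-50 FREE]
Free blocks: [12 22] total_free=34 largest=22 -> 100*(34-22)/34 = 1200/34 ≈ 35.294 -> rounds to 35

Answer: 35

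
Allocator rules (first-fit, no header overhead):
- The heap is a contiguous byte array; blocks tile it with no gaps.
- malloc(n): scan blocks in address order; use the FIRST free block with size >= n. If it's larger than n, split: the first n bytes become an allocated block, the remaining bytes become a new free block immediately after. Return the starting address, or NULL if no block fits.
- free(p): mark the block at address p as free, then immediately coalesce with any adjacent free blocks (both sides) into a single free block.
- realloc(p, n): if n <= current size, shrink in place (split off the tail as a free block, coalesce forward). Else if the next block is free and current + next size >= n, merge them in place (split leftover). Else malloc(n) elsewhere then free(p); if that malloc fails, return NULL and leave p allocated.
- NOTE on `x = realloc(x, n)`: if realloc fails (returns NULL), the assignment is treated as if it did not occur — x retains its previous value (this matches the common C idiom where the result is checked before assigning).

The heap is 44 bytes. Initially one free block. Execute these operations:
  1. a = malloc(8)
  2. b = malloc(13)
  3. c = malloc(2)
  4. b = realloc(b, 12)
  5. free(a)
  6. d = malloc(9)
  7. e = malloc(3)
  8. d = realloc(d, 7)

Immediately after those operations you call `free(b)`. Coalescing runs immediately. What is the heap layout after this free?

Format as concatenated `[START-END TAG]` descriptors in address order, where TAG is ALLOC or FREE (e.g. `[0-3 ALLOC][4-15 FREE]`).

Op 1: a = malloc(8) -> a = 0; heap: [0-7 ALLOC][8-43 FREE]
Op 2: b = malloc(13) -> b = 8; heap: [0-7 ALLOC][8-20 ALLOC][21-43 FREE]
Op 3: c = malloc(2) -> c = 21; heap: [0-7 ALLOC][8-20 ALLOC][21-22 ALLOC][23-43 FREE]
Op 4: b = realloc(b, 12) -> b = 8; heap: [0-7 ALLOC][8-19 ALLOC][20-20 FREE][21-22 ALLOC][23-43 FREE]
Op 5: free(a) -> (freed a); heap: [0-7 FREE][8-19 ALLOC][20-20 FREE][21-22 ALLOC][23-43 FREE]
Op 6: d = malloc(9) -> d = 23; heap: [0-7 FREE][8-19 ALLOC][20-20 FREE][21-22 ALLOC][23-31 ALLOC][32-43 FREE]
Op 7: e = malloc(3) -> e = 0; heap: [0-2 ALLOC][3-7 FREE][8-19 ALLOC][20-20 FREE][21-22 ALLOC][23-31 ALLOC][32-43 FREE]
Op 8: d = realloc(d, 7) -> d = 23; heap: [0-2 ALLOC][3-7 FREE][8-19 ALLOC][20-20 FREE][21-22 ALLOC][23-29 ALLOC][30-43 FREE]
free(b): b = 8 -> block [8-19 ALLOC]; mark free, coalesce with adjacent free neighbors -> [0-2 ALLOC][3-20 FREE][21-22 ALLOC][23-29 ALLOC][30-43 FREE]

Answer: [0-2 ALLOC][3-20 FREE][21-22 ALLOC][23-29 ALLOC][30-43 FREE]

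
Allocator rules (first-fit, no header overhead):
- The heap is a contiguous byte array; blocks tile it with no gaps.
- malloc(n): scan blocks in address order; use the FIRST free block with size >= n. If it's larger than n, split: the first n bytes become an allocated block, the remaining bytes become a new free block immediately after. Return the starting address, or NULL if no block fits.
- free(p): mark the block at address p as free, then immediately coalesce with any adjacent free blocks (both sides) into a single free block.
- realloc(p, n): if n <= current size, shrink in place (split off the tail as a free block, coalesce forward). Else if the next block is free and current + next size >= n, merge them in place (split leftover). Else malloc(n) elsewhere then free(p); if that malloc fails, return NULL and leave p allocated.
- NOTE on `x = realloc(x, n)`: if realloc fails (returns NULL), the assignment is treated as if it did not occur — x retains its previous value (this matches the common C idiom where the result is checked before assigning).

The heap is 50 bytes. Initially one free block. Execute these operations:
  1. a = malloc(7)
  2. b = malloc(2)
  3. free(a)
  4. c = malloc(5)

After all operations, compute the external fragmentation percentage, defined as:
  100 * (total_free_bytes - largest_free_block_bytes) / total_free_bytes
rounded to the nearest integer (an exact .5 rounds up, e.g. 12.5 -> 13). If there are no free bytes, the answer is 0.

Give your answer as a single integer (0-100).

Op 1: a = malloc(7) -> a = 0; heap: [0-6 ALLOC][7-49 FREE]
Op 2: b = malloc(2) -> b = 7; heap: [0-6 ALLOC][7-8 ALLOC][9-49 FREE]
Op 3: free(a) -> (freed a); heap: [0-6 FREE][7-8 ALLOC][9-49 FREE]
Op 4: c = malloc(5) -> c = 0; heap: [0-4 ALLOC][5-6 FREE][7-8 ALLOC][9-49 FREE]
Free blocks: [2 41] total_free=43 largest=41 -> 100*(43-41)/43 = 200/43 ≈ 4.651 -> rounds to 5

Answer: 5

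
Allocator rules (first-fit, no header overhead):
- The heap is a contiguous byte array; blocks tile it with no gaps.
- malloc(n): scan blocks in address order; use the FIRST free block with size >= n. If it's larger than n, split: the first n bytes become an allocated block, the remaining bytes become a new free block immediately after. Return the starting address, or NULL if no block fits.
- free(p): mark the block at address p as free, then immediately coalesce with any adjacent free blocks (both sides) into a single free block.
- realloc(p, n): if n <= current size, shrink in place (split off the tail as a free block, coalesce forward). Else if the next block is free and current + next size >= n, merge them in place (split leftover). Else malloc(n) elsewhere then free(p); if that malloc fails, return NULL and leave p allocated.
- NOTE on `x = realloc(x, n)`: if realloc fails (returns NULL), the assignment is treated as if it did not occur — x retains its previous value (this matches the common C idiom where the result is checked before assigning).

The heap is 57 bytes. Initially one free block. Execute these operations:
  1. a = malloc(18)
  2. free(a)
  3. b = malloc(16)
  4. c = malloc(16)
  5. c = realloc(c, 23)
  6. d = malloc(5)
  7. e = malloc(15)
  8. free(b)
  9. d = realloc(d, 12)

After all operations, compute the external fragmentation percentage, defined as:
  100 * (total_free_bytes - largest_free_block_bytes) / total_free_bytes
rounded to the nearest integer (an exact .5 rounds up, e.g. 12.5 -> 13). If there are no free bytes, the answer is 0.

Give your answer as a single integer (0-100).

Answer: 27

Derivation:
Op 1: a = malloc(18) -> a = 0; heap: [0-17 ALLOC][18-56 FREE]
Op 2: free(a) -> (freed a); heap: [0-56 FREE]
Op 3: b = malloc(16) -> b = 0; heap: [0-15 ALLOC][16-56 FREE]
Op 4: c = malloc(16) -> c = 16; heap: [0-15 ALLOC][16-31 ALLOC][32-56 FREE]
Op 5: c = realloc(c, 23) -> c = 16; heap: [0-15 ALLOC][16-38 ALLOC][39-56 FREE]
Op 6: d = malloc(5) -> d = 39; heap: [0-15 ALLOC][16-38 ALLOC][39-43 ALLOC][44-56 FREE]
Op 7: e = malloc(15) -> e = NULL; heap: [0-15 ALLOC][16-38 ALLOC][39-43 ALLOC][44-56 FREE]
Op 8: free(b) -> (freed b); heap: [0-15 FREE][16-38 ALLOC][39-43 ALLOC][44-56 FREE]
Op 9: d = realloc(d, 12) -> d = 39; heap: [0-15 FREE][16-38 ALLOC][39-50 ALLOC][51-56 FREE]
Free blocks: [16 6] total_free=22 largest=16 -> 100*(22-16)/22 = 600/22 ≈ 27.273 -> rounds to 27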